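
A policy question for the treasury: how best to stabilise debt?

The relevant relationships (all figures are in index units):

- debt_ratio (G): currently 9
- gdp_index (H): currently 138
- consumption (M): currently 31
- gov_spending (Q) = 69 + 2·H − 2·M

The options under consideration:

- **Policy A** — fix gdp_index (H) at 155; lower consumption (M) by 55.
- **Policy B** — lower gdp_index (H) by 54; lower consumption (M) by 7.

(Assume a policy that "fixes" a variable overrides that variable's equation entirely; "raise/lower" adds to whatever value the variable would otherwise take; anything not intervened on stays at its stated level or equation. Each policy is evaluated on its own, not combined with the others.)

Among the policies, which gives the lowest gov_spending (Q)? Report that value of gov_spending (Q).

Policy A (H := 155, M − 55):
  H = 155
  M = 31 − 55 = -24
  Q = 69 + 2·155 − 2·(-24) = 427
Policy B (H − 54, M − 7):
  H = 138 − 54 = 84
  M = 31 − 7 = 24
  Q = 69 + 2·84 − 2·24 = 189
Comparing — Policy A: Q=427, Policy B: Q=189. Lowest is 189 (Policy B).

189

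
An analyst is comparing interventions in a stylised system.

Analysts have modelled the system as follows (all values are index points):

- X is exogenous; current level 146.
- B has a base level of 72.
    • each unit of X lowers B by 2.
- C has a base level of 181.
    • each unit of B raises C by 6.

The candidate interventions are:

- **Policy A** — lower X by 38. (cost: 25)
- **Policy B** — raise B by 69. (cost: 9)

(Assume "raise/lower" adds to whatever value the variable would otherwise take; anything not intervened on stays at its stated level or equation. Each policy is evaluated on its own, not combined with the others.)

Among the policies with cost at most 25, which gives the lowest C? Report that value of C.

-725

Policy A (X − 38):
  X = 146 − 38 = 108
  B = 72 − 2·108 = -144
  C = 181 + 6·(-144) = -683
Policy B (B + 69):
  X = 146
  B = 72 − 2·146 (+69 from intervention) = -151
  C = 181 + 6·(-151) = -725
Comparing — Policy A: C=-683, Policy B: C=-725. Lowest is -725 (Policy B).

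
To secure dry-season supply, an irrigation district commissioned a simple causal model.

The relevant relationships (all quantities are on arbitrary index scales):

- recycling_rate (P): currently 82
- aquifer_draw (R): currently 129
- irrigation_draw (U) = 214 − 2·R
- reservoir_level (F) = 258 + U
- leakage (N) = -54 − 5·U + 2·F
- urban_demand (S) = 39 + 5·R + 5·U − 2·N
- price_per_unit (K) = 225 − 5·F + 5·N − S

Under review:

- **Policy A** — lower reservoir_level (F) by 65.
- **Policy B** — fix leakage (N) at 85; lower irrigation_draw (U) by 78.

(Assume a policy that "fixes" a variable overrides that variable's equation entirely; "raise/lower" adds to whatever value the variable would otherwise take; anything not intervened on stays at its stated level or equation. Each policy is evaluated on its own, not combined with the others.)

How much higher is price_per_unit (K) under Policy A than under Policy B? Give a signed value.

2198

Policy A (F − 65):
  R = 129
  U = 214 − 2·129 = -44
  F = 258 + (-44) (−65 from intervention) = 149
  N = -54 − 5·(-44) + 2·149 = 464
  S = 39 + 5·129 + 5·(-44) − 2·464 = -464
  K = 225 − 5·149 + 5·464 − (-464) = 2264
Policy B (N := 85, U − 78):
  R = 129
  U = 214 − 2·129 (−78 from intervention) = -122
  F = 258 + (-122) = 136
  N = 85
  S = 39 + 5·129 + 5·(-122) − 2·85 = -96
  K = 225 − 5·136 + 5·85 − (-96) = 66
K: 2264 − 66 = 2198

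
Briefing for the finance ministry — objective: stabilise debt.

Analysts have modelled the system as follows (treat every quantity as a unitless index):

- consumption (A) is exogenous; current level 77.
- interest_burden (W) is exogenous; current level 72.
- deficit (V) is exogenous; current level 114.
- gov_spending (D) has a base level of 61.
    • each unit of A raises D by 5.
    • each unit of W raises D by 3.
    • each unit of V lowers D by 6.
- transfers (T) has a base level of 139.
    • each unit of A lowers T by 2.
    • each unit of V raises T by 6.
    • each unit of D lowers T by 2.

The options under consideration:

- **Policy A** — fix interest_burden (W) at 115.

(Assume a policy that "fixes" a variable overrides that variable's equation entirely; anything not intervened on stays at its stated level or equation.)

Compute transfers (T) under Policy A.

455

Policy A (W := 115):
  A = 77
  W = 115
  V = 114
  D = 61 + 5·77 + 3·115 − 6·114 = 107
  T = 139 − 2·77 + 6·114 − 2·107 = 455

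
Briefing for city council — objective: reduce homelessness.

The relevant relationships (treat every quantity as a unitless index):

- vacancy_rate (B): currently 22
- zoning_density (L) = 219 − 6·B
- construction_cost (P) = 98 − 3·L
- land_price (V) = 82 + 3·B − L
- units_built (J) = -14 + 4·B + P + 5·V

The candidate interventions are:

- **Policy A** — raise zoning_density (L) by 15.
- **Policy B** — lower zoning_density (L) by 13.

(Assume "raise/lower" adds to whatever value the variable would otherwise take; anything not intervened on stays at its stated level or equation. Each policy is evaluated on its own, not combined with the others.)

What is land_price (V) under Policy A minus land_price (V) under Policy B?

Policy A (L + 15):
  B = 22
  L = 219 − 6·22 (+15 from intervention) = 102
  V = 82 + 3·22 − 102 = 46
Policy B (L − 13):
  B = 22
  L = 219 − 6·22 (−13 from intervention) = 74
  V = 82 + 3·22 − 74 = 74
V: 46 − 74 = -28

-28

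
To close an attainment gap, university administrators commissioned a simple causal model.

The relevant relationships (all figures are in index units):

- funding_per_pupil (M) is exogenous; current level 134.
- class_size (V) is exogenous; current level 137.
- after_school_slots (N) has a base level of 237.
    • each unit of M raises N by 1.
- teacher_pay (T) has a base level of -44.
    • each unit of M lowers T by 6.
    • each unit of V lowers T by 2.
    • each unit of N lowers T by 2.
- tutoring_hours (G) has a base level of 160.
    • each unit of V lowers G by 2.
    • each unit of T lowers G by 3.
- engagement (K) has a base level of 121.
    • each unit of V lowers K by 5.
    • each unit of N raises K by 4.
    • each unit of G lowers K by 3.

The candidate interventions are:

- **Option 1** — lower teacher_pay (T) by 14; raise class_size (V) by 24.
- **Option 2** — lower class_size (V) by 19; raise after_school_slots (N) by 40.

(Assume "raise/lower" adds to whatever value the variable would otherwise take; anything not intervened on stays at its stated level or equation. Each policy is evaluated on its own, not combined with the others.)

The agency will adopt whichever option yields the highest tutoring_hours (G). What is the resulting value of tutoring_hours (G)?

Option 1 (T − 14, V + 24):
  M = 134
  V = 137 + 24 = 161
  N = 237 + 134 = 371
  T = -44 − 6·134 − 2·161 − 2·371 (−14 from intervention) = -1926
  G = 160 − 2·161 − 3·(-1926) = 5616
Option 2 (V − 19, N + 40):
  M = 134
  V = 137 − 19 = 118
  N = 237 + 134 (+40 from intervention) = 411
  T = -44 − 6·134 − 2·118 − 2·411 = -1906
  G = 160 − 2·118 − 3·(-1906) = 5642
Comparing — Option 1: G=5616, Option 2: G=5642. Highest is 5642 (Option 2).

5642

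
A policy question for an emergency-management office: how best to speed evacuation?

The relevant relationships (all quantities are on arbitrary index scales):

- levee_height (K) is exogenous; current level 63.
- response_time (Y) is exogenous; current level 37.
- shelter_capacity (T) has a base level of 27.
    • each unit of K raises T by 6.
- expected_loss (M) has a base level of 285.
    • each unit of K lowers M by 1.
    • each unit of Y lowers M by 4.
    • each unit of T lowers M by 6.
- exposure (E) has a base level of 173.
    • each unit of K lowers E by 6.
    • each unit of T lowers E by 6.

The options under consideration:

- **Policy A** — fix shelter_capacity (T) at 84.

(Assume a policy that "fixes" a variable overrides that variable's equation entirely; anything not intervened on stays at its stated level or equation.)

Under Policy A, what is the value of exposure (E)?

Policy A (T := 84):
  K = 63
  T = 84
  E = 173 − 6·63 − 6·84 = -709

-709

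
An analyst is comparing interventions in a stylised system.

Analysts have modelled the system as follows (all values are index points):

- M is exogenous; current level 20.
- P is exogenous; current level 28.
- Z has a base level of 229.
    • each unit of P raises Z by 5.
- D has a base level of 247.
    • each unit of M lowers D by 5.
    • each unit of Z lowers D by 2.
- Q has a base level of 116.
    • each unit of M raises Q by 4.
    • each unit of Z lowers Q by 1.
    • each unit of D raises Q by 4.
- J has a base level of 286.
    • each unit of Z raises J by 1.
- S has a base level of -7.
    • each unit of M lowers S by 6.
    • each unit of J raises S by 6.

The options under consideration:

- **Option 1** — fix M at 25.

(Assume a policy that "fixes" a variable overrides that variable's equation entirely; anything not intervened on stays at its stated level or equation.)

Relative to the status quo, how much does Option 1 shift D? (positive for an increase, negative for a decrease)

Baseline:
  M = 20
  P = 28
  Z = 229 + 5·28 = 369
  D = 247 − 5·20 − 2·369 = -591
Option 1 (M := 25):
  M = 25
  P = 28
  Z = 229 + 5·28 = 369
  D = 247 − 5·25 − 2·369 = -616
Change in D: -616 − (-591) = -25

-25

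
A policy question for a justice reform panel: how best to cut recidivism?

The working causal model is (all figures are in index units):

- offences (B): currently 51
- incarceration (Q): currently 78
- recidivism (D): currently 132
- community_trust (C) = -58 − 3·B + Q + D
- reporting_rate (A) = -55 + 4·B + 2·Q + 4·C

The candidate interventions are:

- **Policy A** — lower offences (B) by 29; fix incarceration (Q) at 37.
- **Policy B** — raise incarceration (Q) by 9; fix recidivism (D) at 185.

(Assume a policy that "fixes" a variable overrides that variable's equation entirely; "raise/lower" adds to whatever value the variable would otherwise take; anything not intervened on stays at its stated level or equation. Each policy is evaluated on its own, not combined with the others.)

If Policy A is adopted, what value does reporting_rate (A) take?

Policy A (B − 29, Q := 37):
  B = 51 − 29 = 22
  Q = 37
  D = 132
  C = -58 − 3·22 + 37 + 132 = 45
  A = -55 + 4·22 + 2·37 + 4·45 = 287

287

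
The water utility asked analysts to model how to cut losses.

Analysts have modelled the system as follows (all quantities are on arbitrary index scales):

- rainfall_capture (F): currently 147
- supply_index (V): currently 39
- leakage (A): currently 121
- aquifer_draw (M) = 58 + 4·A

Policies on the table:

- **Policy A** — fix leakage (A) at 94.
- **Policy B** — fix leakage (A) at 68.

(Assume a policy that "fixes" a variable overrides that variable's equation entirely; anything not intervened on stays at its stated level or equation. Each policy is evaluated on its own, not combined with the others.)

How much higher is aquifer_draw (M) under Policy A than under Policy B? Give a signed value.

104

Policy A (A := 94):
  A = 94
  M = 58 + 4·94 = 434
Policy B (A := 68):
  A = 68
  M = 58 + 4·68 = 330
M: 434 − 330 = 104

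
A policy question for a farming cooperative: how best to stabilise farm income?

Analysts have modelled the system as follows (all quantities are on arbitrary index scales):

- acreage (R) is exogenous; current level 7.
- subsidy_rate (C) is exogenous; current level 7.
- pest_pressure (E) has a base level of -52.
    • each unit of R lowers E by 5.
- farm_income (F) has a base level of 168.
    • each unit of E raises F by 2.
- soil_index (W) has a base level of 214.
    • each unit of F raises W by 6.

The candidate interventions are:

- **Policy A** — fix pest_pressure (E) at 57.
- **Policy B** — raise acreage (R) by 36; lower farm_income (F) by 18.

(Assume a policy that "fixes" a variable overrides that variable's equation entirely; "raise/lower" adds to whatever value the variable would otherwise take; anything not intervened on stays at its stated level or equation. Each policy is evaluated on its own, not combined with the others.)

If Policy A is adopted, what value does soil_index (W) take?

1906

Policy A (E := 57):
  R = 7
  E = 57
  F = 168 + 2·57 = 282
  W = 214 + 6·282 = 1906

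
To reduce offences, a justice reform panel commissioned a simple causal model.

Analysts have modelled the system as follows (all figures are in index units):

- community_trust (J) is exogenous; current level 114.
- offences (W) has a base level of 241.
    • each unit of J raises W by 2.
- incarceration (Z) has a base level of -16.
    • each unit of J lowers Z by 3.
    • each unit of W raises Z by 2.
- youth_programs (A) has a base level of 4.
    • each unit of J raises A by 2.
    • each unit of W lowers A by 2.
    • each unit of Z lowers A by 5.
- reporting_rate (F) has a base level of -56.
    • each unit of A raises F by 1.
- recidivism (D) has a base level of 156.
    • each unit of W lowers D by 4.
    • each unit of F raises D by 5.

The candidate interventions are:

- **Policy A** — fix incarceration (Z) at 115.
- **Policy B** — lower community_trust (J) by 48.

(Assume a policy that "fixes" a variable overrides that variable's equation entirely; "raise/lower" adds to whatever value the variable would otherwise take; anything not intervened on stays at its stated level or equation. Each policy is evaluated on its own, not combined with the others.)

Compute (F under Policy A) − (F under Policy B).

1989

Policy A (Z := 115):
  J = 114
  W = 241 + 2·114 = 469
  Z = 115
  A = 4 + 2·114 − 2·469 − 5·115 = -1281
  F = -56 + (-1281) = -1337
Policy B (J − 48):
  J = 114 − 48 = 66
  W = 241 + 2·66 = 373
  Z = -16 − 3·66 + 2·373 = 532
  A = 4 + 2·66 − 2·373 − 5·532 = -3270
  F = -56 + (-3270) = -3326
F: -1337 − (-3326) = 1989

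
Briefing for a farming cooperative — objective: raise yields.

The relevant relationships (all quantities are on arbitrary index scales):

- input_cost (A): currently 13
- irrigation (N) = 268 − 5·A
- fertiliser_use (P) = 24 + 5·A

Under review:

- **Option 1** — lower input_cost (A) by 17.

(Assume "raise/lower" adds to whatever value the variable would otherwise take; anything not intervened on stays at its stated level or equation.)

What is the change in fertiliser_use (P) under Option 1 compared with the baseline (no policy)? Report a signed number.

Baseline:
  A = 13
  P = 24 + 5·13 = 89
Option 1 (A − 17):
  A = 13 − 17 = -4
  P = 24 + 5·(-4) = 4
Change in P: 4 − 89 = -85

-85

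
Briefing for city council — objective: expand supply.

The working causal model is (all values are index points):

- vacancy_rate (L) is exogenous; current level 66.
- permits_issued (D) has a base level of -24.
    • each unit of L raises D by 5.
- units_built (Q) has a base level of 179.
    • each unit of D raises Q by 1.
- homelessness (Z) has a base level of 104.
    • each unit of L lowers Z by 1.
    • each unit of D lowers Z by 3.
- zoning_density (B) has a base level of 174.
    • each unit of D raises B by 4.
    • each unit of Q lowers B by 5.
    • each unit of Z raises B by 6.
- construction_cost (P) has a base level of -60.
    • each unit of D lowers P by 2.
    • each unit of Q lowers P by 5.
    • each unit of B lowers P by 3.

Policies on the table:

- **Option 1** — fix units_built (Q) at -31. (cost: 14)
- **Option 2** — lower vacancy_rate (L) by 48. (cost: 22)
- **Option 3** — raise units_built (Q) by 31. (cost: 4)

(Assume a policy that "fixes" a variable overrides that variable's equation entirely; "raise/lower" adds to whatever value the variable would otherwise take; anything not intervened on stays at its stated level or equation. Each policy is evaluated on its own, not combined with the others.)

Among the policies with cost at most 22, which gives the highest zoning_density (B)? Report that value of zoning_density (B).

Option 1 (Q := -31):
  L = 66
  D = -24 + 5·66 = 306
  Q = -31
  Z = 104 − 66 − 3·306 = -880
  B = 174 + 4·306 − 5·(-31) + 6·(-880) = -3727
Option 2 (L − 48):
  L = 66 − 48 = 18
  D = -24 + 5·18 = 66
  Q = 179 + 66 = 245
  Z = 104 − 18 − 3·66 = -112
  B = 174 + 4·66 − 5·245 + 6·(-112) = -1459
Option 3 (Q + 31):
  L = 66
  D = -24 + 5·66 = 306
  Q = 179 + 306 (+31 from intervention) = 516
  Z = 104 − 66 − 3·306 = -880
  B = 174 + 4·306 − 5·516 + 6·(-880) = -6462
Comparing — Option 1: B=-3727, Option 2: B=-1459, Option 3: B=-6462. Highest is -1459 (Option 2).

-1459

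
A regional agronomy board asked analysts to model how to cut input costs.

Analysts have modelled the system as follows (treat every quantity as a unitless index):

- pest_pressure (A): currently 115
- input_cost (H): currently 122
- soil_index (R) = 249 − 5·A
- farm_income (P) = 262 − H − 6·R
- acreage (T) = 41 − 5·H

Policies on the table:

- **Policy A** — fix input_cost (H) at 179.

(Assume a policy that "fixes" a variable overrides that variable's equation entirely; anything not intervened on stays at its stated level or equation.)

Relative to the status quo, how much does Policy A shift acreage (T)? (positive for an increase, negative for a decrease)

Baseline:
  H = 122
  T = 41 − 5·122 = -569
Policy A (H := 179):
  H = 179
  T = 41 − 5·179 = -854
Change in T: -854 − (-569) = -285

-285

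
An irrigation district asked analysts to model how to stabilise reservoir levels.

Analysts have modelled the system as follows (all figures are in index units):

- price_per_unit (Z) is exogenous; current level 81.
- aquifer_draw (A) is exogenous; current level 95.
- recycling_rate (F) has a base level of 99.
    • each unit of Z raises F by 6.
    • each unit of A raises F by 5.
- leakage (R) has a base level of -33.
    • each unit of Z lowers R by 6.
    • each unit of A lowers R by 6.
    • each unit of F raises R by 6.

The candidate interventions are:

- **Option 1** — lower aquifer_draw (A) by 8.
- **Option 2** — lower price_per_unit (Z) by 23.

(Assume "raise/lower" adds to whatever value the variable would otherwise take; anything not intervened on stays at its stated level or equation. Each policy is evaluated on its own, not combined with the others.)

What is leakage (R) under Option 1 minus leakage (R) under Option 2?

Option 1 (A − 8):
  Z = 81
  A = 95 − 8 = 87
  F = 99 + 6·81 + 5·87 = 1020
  R = -33 − 6·81 − 6·87 + 6·1020 = 5079
Option 2 (Z − 23):
  Z = 81 − 23 = 58
  A = 95
  F = 99 + 6·58 + 5·95 = 922
  R = -33 − 6·58 − 6·95 + 6·922 = 4581
R: 5079 − 4581 = 498

498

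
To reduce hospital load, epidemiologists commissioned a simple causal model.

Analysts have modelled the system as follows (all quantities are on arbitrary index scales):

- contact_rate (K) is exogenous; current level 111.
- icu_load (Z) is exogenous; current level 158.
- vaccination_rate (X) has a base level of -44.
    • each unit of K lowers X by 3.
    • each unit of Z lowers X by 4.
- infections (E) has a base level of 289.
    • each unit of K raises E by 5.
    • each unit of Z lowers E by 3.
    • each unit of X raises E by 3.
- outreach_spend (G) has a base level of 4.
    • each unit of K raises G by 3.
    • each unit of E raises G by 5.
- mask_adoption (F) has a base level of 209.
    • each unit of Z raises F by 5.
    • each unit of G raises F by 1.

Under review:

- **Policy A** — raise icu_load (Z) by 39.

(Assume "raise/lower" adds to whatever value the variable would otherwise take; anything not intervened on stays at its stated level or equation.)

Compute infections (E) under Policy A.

Policy A (Z + 39):
  K = 111
  Z = 158 + 39 = 197
  X = -44 − 3·111 − 4·197 = -1165
  E = 289 + 5·111 − 3·197 + 3·(-1165) = -3242

-3242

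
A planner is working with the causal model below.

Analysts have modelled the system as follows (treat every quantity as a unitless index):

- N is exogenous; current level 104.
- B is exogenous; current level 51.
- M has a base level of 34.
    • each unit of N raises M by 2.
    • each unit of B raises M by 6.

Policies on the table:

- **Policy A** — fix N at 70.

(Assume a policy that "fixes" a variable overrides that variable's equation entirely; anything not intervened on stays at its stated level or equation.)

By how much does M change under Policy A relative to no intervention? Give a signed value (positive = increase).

-68

Baseline:
  N = 104
  B = 51
  M = 34 + 2·104 + 6·51 = 548
Policy A (N := 70):
  N = 70
  B = 51
  M = 34 + 2·70 + 6·51 = 480
Change in M: 480 − 548 = -68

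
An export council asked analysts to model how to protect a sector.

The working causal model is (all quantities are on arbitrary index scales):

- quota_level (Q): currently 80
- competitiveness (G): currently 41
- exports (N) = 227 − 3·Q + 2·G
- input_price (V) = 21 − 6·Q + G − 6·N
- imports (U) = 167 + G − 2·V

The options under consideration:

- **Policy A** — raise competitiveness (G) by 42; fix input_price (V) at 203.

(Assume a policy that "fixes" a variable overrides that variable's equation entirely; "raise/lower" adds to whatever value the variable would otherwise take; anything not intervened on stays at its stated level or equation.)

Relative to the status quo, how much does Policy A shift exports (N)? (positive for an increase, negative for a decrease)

84

Baseline:
  Q = 80
  G = 41
  N = 227 − 3·80 + 2·41 = 69
Policy A (G + 42, V := 203):
  Q = 80
  G = 41 + 42 = 83
  N = 227 − 3·80 + 2·83 = 153
Change in N: 153 − 69 = 84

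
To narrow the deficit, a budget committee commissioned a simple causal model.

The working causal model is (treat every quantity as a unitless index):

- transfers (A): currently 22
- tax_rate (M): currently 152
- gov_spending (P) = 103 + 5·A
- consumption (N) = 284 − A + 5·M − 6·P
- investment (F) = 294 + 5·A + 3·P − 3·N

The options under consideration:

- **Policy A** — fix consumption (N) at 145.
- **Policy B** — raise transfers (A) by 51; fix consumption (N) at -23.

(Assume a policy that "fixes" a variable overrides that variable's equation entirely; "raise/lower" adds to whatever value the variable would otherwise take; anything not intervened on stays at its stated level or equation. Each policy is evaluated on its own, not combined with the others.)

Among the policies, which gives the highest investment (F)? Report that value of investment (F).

2132

Policy A (N := 145):
  A = 22
  M = 152
  P = 103 + 5·22 = 213
  N = 145
  F = 294 + 5·22 + 3·213 − 3·145 = 608
Policy B (A + 51, N := -23):
  A = 22 + 51 = 73
  M = 152
  P = 103 + 5·73 = 468
  N = -23
  F = 294 + 5·73 + 3·468 − 3·(-23) = 2132
Comparing — Policy A: F=608, Policy B: F=2132. Highest is 2132 (Policy B).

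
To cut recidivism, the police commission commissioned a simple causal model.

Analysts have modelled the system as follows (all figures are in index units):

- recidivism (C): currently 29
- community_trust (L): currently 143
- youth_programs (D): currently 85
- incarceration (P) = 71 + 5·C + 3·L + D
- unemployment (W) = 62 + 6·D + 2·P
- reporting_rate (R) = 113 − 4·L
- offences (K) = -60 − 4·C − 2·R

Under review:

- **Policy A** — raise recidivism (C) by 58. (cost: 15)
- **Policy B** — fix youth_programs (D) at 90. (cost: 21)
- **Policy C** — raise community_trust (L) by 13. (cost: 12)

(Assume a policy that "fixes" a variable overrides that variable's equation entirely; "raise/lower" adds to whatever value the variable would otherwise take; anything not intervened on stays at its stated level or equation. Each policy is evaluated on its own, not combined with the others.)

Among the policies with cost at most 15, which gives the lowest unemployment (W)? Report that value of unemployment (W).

Policy A (C + 58):
  C = 29 + 58 = 87
  L = 143
  D = 85
  P = 71 + 5·87 + 3·143 + 85 = 1020
  W = 62 + 6·85 + 2·1020 = 2612
Policy C (L + 13):
  C = 29
  L = 143 + 13 = 156
  D = 85
  P = 71 + 5·29 + 3·156 + 85 = 769
  W = 62 + 6·85 + 2·769 = 2110
Comparing — Policy A: W=2612, Policy C: W=2110. Lowest is 2110 (Policy C).

2110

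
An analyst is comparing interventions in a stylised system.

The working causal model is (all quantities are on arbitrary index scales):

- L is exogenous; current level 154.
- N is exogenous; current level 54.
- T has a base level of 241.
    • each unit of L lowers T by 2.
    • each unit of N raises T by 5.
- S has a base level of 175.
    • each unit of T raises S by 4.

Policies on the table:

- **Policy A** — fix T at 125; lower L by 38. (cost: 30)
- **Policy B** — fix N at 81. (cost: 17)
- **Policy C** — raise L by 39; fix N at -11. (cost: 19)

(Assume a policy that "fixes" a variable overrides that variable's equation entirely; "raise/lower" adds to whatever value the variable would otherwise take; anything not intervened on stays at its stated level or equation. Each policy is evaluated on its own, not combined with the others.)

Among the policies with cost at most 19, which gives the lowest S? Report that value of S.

-625

Policy B (N := 81):
  L = 154
  N = 81
  T = 241 − 2·154 + 5·81 = 338
  S = 175 + 4·338 = 1527
Policy C (L + 39, N := -11):
  L = 154 + 39 = 193
  N = -11
  T = 241 − 2·193 + 5·(-11) = -200
  S = 175 + 4·(-200) = -625
Comparing — Policy B: S=1527, Policy C: S=-625. Lowest is -625 (Policy C).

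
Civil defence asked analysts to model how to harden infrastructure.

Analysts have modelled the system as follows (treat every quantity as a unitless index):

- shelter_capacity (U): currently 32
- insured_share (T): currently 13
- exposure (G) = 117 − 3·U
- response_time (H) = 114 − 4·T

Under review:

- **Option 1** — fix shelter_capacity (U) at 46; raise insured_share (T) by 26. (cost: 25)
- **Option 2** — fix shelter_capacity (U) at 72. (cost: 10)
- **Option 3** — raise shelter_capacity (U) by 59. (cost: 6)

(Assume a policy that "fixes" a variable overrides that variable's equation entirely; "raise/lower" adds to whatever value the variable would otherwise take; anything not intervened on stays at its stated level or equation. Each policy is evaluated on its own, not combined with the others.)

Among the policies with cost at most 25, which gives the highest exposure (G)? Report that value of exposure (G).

Option 1 (U := 46, T + 26):
  U = 46
  G = 117 − 3·46 = -21
Option 2 (U := 72):
  U = 72
  G = 117 − 3·72 = -99
Option 3 (U + 59):
  U = 32 + 59 = 91
  G = 117 − 3·91 = -156
Comparing — Option 1: G=-21, Option 2: G=-99, Option 3: G=-156. Highest is -21 (Option 1).

-21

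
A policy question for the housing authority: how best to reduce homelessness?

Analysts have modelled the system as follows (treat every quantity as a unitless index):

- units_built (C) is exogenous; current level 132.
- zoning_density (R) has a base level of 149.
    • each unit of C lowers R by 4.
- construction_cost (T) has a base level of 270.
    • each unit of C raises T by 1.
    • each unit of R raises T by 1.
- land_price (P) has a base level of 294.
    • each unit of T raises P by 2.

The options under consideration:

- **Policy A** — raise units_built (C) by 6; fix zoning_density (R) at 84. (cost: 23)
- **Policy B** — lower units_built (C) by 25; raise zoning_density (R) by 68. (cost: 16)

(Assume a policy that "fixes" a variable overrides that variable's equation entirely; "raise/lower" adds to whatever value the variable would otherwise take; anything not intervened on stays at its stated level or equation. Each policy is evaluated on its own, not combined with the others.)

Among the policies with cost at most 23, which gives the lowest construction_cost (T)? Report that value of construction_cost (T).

Policy A (C + 6, R := 84):
  C = 132 + 6 = 138
  R = 84
  T = 270 + 138 + 84 = 492
Policy B (C − 25, R + 68):
  C = 132 − 25 = 107
  R = 149 − 4·107 (+68 from intervention) = -211
  T = 270 + 107 + (-211) = 166
Comparing — Policy A: T=492, Policy B: T=166. Lowest is 166 (Policy B).

166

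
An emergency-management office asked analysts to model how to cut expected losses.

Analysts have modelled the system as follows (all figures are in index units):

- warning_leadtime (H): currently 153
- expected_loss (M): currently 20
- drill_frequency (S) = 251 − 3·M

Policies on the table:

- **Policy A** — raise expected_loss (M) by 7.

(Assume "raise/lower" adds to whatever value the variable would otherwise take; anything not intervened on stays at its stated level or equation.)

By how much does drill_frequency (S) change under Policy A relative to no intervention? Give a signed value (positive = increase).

Baseline:
  M = 20
  S = 251 − 3·20 = 191
Policy A (M + 7):
  M = 20 + 7 = 27
  S = 251 − 3·27 = 170
Change in S: 170 − 191 = -21

-21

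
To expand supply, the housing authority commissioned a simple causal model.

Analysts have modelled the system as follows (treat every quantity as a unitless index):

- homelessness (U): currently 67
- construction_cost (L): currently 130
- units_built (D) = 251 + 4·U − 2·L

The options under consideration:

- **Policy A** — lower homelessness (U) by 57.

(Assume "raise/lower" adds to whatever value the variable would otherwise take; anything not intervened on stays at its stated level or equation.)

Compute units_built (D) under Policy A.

31

Policy A (U − 57):
  U = 67 − 57 = 10
  L = 130
  D = 251 + 4·10 − 2·130 = 31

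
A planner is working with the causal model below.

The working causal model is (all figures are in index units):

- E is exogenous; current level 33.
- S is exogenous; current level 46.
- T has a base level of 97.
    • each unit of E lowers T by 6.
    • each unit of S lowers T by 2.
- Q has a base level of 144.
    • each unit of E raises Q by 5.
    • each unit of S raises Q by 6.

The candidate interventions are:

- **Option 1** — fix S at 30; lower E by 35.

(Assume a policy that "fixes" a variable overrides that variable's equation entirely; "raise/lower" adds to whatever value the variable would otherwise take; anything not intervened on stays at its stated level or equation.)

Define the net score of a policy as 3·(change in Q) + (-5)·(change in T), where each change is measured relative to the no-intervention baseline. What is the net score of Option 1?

Baseline:
  E = 33
  S = 46
  T = 97 − 6·33 − 2·46 = -193
  Q = 144 + 5·33 + 6·46 = 585
Option 1 (S := 30, E − 35):
  E = 33 − 35 = -2
  S = 30
  T = 97 − 6·(-2) − 2·30 = 49
  Q = 144 + 5·(-2) + 6·30 = 314
ΔQ = 314 − 585 = -271; ΔT = 49 − (-193) = 242
Score = 3·(-271) + (-5)·242 = -2023

-2023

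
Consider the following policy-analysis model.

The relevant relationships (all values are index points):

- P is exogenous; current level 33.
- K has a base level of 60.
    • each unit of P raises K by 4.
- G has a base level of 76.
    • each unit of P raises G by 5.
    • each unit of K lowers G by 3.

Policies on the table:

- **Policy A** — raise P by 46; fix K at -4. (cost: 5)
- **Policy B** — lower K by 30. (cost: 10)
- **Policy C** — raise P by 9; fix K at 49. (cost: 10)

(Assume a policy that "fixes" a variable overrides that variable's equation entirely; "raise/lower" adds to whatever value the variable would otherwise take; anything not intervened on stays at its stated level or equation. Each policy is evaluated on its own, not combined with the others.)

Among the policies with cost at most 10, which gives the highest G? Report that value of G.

Policy A (P + 46, K := -4):
  P = 33 + 46 = 79
  K = -4
  G = 76 + 5·79 − 3·(-4) = 483
Policy B (K − 30):
  P = 33
  K = 60 + 4·33 (−30 from intervention) = 162
  G = 76 + 5·33 − 3·162 = -245
Policy C (P + 9, K := 49):
  P = 33 + 9 = 42
  K = 49
  G = 76 + 5·42 − 3·49 = 139
Comparing — Policy A: G=483, Policy B: G=-245, Policy C: G=139. Highest is 483 (Policy A).

483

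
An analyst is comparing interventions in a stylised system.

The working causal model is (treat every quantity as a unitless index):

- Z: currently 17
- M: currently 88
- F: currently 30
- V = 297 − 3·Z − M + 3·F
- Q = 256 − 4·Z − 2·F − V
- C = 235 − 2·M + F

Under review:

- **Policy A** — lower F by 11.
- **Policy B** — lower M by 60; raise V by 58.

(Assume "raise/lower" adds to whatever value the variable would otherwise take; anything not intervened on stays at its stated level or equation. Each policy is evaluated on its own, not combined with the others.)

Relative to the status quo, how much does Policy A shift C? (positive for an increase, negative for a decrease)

Baseline:
  M = 88
  F = 30
  C = 235 − 2·88 + 30 = 89
Policy A (F − 11):
  M = 88
  F = 30 − 11 = 19
  C = 235 − 2·88 + 19 = 78
Change in C: 78 − 89 = -11

-11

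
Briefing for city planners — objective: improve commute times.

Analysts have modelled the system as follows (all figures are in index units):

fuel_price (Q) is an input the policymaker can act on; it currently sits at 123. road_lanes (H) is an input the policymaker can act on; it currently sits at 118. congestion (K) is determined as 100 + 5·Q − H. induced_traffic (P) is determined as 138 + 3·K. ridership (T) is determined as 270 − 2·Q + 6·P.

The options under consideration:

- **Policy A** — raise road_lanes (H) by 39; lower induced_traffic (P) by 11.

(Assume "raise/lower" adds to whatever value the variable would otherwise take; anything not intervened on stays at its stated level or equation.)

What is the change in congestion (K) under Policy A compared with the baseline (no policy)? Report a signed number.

-39

Baseline:
  Q = 123
  H = 118
  K = 100 + 5·123 − 118 = 597
Policy A (H + 39, P − 11):
  Q = 123
  H = 118 + 39 = 157
  K = 100 + 5·123 − 157 = 558
Change in K: 558 − 597 = -39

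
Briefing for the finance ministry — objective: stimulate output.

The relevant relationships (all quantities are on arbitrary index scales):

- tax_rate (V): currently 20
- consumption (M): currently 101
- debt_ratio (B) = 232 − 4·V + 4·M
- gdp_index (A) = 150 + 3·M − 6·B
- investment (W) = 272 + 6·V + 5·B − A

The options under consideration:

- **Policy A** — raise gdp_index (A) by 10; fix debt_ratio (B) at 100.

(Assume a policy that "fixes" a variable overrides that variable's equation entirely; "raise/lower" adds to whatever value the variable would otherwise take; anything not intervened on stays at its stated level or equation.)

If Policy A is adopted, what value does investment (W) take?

Policy A (A + 10, B := 100):
  V = 20
  M = 101
  B = 100
  A = 150 + 3·101 − 6·100 (+10 from intervention) = -137
  W = 272 + 6·20 + 5·100 − (-137) = 1029

1029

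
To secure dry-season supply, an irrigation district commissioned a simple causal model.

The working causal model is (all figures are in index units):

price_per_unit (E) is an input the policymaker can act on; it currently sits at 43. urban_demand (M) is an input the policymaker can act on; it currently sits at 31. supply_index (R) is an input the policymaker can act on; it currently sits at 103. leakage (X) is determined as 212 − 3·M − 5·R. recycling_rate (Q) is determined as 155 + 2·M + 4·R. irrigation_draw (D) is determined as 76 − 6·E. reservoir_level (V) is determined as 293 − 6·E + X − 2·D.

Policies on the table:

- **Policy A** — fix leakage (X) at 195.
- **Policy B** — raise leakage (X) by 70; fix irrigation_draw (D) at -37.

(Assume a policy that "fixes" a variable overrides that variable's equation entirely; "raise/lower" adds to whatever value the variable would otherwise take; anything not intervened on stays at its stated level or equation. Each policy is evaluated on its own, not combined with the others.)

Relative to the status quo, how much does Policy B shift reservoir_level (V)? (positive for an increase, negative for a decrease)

Baseline:
  E = 43
  M = 31
  R = 103
  X = 212 − 3·31 − 5·103 = -396
  D = 76 − 6·43 = -182
  V = 293 − 6·43 + (-396) − 2·(-182) = 3
Policy B (X + 70, D := -37):
  E = 43
  M = 31
  R = 103
  X = 212 − 3·31 − 5·103 (+70 from intervention) = -326
  D = -37
  V = 293 − 6·43 + (-326) − 2·(-37) = -217
Change in V: -217 − 3 = -220

-220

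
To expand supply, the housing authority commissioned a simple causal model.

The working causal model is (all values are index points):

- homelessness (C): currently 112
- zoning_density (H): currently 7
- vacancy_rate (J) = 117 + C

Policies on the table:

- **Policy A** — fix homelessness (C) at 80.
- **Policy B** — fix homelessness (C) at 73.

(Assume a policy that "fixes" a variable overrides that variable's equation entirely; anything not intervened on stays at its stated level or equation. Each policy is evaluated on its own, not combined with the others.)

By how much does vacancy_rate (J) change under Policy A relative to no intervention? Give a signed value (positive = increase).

-32

Baseline:
  C = 112
  J = 117 + 112 = 229
Policy A (C := 80):
  C = 80
  J = 117 + 80 = 197
Change in J: 197 − 229 = -32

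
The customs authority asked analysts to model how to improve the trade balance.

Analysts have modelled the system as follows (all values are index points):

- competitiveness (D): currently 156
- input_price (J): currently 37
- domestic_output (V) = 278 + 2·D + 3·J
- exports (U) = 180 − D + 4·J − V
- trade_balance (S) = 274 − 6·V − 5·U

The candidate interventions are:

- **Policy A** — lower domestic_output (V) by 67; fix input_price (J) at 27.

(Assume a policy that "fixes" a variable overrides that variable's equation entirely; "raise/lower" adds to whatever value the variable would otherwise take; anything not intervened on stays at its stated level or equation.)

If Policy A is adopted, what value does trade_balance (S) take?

Policy A (V − 67, J := 27):
  D = 156
  J = 27
  V = 278 + 2·156 + 3·27 (−67 from intervention) = 604
  U = 180 − 156 + 4·27 − 604 = -472
  S = 274 − 6·604 − 5·(-472) = -990

-990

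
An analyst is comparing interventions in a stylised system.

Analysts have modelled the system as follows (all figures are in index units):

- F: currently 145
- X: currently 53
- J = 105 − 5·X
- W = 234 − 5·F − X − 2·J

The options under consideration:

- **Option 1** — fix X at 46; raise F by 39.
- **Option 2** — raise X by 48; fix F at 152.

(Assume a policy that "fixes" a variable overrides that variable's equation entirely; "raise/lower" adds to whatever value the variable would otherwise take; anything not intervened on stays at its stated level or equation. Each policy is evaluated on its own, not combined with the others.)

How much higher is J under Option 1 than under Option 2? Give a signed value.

275

Option 1 (X := 46, F + 39):
  X = 46
  J = 105 − 5·46 = -125
Option 2 (X + 48, F := 152):
  X = 53 + 48 = 101
  J = 105 − 5·101 = -400
J: -125 − (-400) = 275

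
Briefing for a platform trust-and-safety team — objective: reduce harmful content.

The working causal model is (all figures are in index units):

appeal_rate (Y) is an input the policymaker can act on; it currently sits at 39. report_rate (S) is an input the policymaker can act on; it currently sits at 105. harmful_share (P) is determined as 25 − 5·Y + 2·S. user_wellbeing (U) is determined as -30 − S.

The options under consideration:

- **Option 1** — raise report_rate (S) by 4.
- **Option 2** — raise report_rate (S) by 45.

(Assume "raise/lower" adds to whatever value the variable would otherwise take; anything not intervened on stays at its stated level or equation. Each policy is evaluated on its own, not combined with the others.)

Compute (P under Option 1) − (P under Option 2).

-82

Option 1 (S + 4):
  Y = 39
  S = 105 + 4 = 109
  P = 25 − 5·39 + 2·109 = 48
Option 2 (S + 45):
  Y = 39
  S = 105 + 45 = 150
  P = 25 − 5·39 + 2·150 = 130
P: 48 − 130 = -82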